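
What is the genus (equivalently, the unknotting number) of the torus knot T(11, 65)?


For a torus knot T(p,q), both the unknotting number and genus equal (p-1)(q-1)/2.
= (11-1)(65-1)/2
= 10*64/2
= 640/2 = 320

320


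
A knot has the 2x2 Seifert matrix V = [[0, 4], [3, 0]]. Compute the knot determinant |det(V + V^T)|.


Step 1: Form V + V^T where V = [[0, 4], [3, 0]]
  V^T = [[0, 3], [4, 0]]
  V + V^T = [[0, 7], [7, 0]]
Step 2: det(V + V^T) = 0*0 - 7*7
  = 0 - 49 = -49
Step 3: Knot determinant = |det(V + V^T)| = |-49| = 49

49


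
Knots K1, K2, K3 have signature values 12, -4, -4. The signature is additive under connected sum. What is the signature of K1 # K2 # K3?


The signature is additive under connected sum.
signature(K1 # K2 # K3) = (12) + (-4) + (-4)
= 4

4


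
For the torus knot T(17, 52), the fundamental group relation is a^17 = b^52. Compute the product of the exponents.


The relation is a^17 = b^52.
Product of exponents = 17 * 52
= 884

884


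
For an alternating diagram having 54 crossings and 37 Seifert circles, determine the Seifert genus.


For alternating knots, g = (c - s + 1)/2.
= (54 - 37 + 1)/2
= 18/2 = 9

9


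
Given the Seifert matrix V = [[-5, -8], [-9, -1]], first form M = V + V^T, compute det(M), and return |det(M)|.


Step 1: Form V + V^T where V = [[-5, -8], [-9, -1]]
  V^T = [[-5, -9], [-8, -1]]
  V + V^T = [[-10, -17], [-17, -2]]
Step 2: det(V + V^T) = (-10)*(-2) - (-17)*(-17)
  = 20 - 289 = -269
Step 3: Knot determinant = |det(V + V^T)| = |-269| = 269

269


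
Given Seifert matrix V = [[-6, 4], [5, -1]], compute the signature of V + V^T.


Step 1: V + V^T = [[-12, 9], [9, -2]]
Step 2: trace = -14, det = -57
Step 3: Discriminant = (-14)^2 - 4*(-57) = 424
Step 4: Eigenvalues: 3.29563, -17.2956
Step 5: Signature = (# positive eigenvalues) - (# negative eigenvalues) = 0

0


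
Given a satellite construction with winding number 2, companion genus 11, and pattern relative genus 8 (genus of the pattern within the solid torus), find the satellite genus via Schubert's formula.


Schubert: g(satellite) = g_rel(pattern) + |winding| * g(companion),
where g_rel(pattern) is the genus of the pattern relative to the solid torus.
= 8 + 2 * 11
= 8 + 22 = 30

30


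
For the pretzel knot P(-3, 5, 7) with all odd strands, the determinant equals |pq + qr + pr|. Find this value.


Step 1: Compute pq + qr + pr.
pq = (-3)*5 = -15
qr = 5*7 = 35
pr = (-3)*7 = -21
pq + qr + pr = -15 + 35 + (-21) = -1
Step 2: Take absolute value.
det(P(-3,5,7)) = |-1| = 1

1


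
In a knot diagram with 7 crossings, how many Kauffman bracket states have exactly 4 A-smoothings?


We choose which 4 of 7 crossings get A-smoothings.
C(7, 4) = 7! / (4! * 3!)
= 35

35


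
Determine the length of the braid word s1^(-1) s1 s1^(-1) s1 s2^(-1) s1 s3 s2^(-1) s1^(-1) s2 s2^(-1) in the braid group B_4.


The word length counts the number of generators (including inverses).
Listing each generator: s1^(-1), s1, s1^(-1), s1, s2^(-1), s1, s3, s2^(-1), s1^(-1), s2, s2^(-1)
There are 11 generators in this braid word.

11


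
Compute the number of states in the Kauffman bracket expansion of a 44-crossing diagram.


Each crossing contributes 2 choices (A-smoothing or B-smoothing).
Total states = 2^44 = 17592186044416

17592186044416


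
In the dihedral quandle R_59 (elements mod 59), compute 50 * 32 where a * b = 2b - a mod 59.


50 * 32 = 2*32 - 50 mod 59
= 64 - 50 mod 59
= 14 mod 59 = 14

14


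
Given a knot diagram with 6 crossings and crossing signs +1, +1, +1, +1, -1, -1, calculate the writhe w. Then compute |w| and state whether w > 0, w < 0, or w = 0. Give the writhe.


Step 1: Count positive crossings (+1).
Positive crossings: 4
Step 2: Count negative crossings (-1).
Negative crossings: 2
Step 3: Writhe = (positive) - (negative)
w = 4 - 2 = 2
Step 4: |w| = 2, and w is positive

2


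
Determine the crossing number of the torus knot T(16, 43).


For a torus knot T(p, q) with gcd(p,q)=1,
the crossing number is min(p*(q-1), q*(p-1)).
p*(q-1) = 16*42 = 672
q*(p-1) = 43*15 = 645
min(672, 645) = 645

645


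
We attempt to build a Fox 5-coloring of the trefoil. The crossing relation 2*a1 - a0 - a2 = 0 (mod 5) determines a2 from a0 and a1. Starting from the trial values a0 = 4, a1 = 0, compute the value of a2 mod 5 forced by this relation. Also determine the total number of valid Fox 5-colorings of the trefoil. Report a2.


Step 1: Apply the given crossing relation 2*a1 - a0 - a2 = 0 (mod 5).
  a2 = 2*a1 - a0 mod 5
  a2 = 2*0 - 4 mod 5
  a2 = 0 - 4 mod 5
  a2 = -4 mod 5 = 1
Step 2: The trefoil has determinant 3.
  Number of Fox p-colorings (p prime) is p^2 if p = 3, else p.
  Since 5 does not divide 3, only trivial (constant) colorings exist.
  (So the trial a0 = 4, a1 = 0 with a0 != a1 does NOT extend to a valid coloring of the whole trefoil: the other two crossing relations require 3*(a1 - a0) = 0 (mod 5), which fails.)
  Total colorings = 5
Step 3: a2 = 1, total Fox 5-colorings = 5

1


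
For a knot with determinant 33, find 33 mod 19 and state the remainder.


Step 1: A knot is p-colorable if and only if p divides its determinant.
Step 2: Compute 33 mod 19.
33 = 1 * 19 + 14
Step 3: 33 mod 19 = 14
Step 4: The knot is 19-colorable: no

14


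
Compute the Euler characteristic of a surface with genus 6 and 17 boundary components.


chi = 2 - 2g - b
= 2 - 2*6 - 17
= 2 - 12 - 17 = -27

-27


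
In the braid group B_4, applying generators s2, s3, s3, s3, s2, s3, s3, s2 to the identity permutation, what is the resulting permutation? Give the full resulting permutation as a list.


Starting with identity [1, 2, 3, 4].
Apply generators in sequence:
  After s2: [1, 3, 2, 4]
  After s3: [1, 3, 4, 2]
  After s3: [1, 3, 2, 4]
  After s3: [1, 3, 4, 2]
  After s2: [1, 4, 3, 2]
  After s3: [1, 4, 2, 3]
  After s3: [1, 4, 3, 2]
  After s2: [1, 3, 4, 2]
Final permutation: [1, 3, 4, 2]

[1, 3, 4, 2]


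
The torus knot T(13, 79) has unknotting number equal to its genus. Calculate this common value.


For a torus knot T(p,q), both the unknotting number and genus equal (p-1)(q-1)/2.
= (13-1)(79-1)/2
= 12*78/2
= 936/2 = 468

468


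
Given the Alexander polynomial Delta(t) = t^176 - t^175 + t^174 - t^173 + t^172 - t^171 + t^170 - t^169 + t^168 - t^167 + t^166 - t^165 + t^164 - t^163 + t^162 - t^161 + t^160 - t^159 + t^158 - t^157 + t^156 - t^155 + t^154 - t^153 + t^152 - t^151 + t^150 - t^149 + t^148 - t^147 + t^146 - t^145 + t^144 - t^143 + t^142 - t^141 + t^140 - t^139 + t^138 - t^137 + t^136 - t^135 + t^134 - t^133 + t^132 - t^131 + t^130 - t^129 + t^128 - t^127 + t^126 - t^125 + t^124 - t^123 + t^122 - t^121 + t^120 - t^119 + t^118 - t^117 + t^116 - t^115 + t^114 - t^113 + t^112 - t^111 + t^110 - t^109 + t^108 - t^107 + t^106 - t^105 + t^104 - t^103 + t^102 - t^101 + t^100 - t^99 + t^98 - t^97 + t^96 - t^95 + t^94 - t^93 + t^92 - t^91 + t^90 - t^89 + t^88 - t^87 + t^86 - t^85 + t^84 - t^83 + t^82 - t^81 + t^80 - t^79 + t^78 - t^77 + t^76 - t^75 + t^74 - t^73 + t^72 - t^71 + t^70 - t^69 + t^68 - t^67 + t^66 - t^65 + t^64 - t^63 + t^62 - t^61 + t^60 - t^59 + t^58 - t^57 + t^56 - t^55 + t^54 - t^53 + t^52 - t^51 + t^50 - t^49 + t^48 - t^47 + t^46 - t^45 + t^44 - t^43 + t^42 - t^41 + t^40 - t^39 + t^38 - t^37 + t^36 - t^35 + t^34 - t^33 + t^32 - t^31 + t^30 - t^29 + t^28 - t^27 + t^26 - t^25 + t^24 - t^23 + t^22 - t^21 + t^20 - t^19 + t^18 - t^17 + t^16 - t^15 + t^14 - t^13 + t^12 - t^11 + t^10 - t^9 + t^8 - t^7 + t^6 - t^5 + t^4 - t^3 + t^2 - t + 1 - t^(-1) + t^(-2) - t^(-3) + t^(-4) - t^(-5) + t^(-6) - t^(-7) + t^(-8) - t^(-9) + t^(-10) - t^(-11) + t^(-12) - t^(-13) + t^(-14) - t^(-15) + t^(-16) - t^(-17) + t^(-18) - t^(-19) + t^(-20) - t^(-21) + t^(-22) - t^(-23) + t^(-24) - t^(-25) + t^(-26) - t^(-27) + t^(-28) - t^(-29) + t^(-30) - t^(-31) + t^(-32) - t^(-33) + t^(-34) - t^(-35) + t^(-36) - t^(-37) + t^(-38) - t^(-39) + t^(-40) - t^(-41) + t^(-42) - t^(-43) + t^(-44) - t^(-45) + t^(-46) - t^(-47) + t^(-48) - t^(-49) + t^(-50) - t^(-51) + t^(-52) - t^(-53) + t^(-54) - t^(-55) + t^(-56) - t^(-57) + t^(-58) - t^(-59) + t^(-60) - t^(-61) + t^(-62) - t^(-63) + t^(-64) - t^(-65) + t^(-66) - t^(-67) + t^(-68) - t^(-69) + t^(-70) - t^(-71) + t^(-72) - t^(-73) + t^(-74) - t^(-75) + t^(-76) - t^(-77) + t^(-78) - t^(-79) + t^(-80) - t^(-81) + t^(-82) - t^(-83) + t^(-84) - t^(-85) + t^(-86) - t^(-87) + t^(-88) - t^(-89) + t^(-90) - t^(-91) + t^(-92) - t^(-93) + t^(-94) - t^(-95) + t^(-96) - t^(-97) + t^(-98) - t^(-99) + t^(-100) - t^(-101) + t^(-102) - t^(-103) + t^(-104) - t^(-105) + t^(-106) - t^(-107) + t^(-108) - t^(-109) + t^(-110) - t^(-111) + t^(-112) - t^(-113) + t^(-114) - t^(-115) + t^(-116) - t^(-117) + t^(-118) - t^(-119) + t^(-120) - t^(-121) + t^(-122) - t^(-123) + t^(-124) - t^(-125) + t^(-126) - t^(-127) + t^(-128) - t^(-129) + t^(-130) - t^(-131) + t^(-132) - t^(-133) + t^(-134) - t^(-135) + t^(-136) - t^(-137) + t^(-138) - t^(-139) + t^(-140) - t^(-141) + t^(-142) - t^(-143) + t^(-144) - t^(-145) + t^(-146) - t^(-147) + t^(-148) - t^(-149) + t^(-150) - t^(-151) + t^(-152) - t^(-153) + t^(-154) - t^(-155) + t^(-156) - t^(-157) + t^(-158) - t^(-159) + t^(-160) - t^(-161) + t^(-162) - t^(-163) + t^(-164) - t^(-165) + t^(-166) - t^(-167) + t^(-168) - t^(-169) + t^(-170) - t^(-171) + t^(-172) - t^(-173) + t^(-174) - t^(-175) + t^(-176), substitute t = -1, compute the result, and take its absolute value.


Step 1: The polynomial has 353 terms with alternating signs, exponents from 176 down to -176.
Step 2: Substitute t = -1. The i-th term has coefficient (-1)^i and exponent (m-i),
  so its value is (-1)^i * (-1)^(m-i) = (-1)^m = 1 for every i.
Step 3: All 353 terms equal 1, so Delta(-1) = 353 * (1) = 353
Step 4: |Delta(-1)| = 353

353


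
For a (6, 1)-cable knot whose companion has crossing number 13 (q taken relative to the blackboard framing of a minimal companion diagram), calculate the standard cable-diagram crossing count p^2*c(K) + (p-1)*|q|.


Step 1: Each of the c(K) crossings of the companion diagram becomes p*p = p^2 crossings among the p parallel strands, and each of the |q| twists s_1 s_2 ... s_(p-1) adds (p-1) crossings.
  Crossings = p^2 * c(K) + (p-1)*|q|
Step 2: = 6^2 * 13 + (6-1)*1
Step 3: = 36*13 + 5*1
Step 4: = 468 + 5 = 473

473


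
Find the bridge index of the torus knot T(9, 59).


The bridge number of T(p,q) is min(p,q).
min(9, 59) = 9

9


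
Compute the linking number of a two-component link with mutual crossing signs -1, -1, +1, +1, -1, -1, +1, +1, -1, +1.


Step 1: Count positive crossings: 5
Step 2: Count negative crossings: 5
Step 3: Sum of signs = 5 - 5 = 0
Step 4: Linking number = sum/2 = 0/2 = 0

0


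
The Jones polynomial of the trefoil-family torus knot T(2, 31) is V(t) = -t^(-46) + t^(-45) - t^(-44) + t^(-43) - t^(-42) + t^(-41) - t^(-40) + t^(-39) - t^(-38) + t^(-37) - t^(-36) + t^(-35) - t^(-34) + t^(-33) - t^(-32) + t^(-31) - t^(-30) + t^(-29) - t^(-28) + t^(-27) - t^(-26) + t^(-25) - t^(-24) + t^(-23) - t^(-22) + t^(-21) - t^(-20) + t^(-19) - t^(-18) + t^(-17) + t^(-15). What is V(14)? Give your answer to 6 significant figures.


Substituting t = 14 into V(t) = -t^(-46) + t^(-45) - t^(-44) + t^(-43) - t^(-42) + t^(-41) - t^(-40) + t^(-39) - t^(-38) + t^(-37) - t^(-36) + t^(-35) - t^(-34) + t^(-33) - t^(-32) + t^(-31) - t^(-30) + t^(-29) - t^(-28) + t^(-27) - t^(-26) + t^(-25) - t^(-24) + t^(-23) - t^(-22) + t^(-21) - t^(-20) + t^(-19) - t^(-18) + t^(-17) + t^(-15):
  (-)t^(-46) = -1.89719e-53
  (+)t^(-45) = 2.65606e-52
  (-)t^(-44) = -3.71849e-51
  (+)t^(-43) = 5.20588e-50
  (-)t^(-42) = -7.28824e-49
  (+)t^(-41) = 1.02035e-47
  (-)t^(-40) = -1.42849e-46
  (+)t^(-39) = 1.99989e-45
  (-)t^(-38) = -2.79985e-44
  (+)t^(-37) = 3.91979e-43
  (-)t^(-36) = -5.4877e-42
  (+)t^(-35) = 7.68279e-41
  (-)t^(-34) = -1.07559e-39
  (+)t^(-33) = 1.50583e-38
  (-)t^(-32) = -2.10816e-37
  (+)t^(-31) = 2.95142e-36
  (-)t^(-30) = -4.13199e-35
  (+)t^(-29) = 5.78478e-34
  (-)t^(-28) = -8.09869e-33
  (+)t^(-27) = 1.13382e-31
  (-)t^(-26) = -1.58734e-30
  (+)t^(-25) = 2.22228e-29
  (-)t^(-24) = -3.11119e-28
  (+)t^(-23) = 4.35567e-27
  (-)t^(-22) = -6.09794e-26
  (+)t^(-21) = 8.53712e-25
  (-)t^(-20) = -1.1952e-23
  (+)t^(-19) = 1.67327e-22
  (-)t^(-18) = -2.34258e-21
  (+)t^(-17) = 3.27962e-20
  (+)t^(-15) = 6.42805e-18
Sum = (-1.89719e-53) + (2.65606e-52) + (-3.71849e-51) + (5.20588e-50) + (-7.28824e-49) + (1.02035e-47) + (-1.42849e-46) + (1.99989e-45) + (-2.79985e-44) + (3.91979e-43) + (-5.4877e-42) + (7.68279e-41) + (-1.07559e-39) + (1.50583e-38) + (-2.10816e-37) + (2.95142e-36) + (-4.13199e-35) + (5.78478e-34) + (-8.09869e-33) + (1.13382e-31) + (-1.58734e-30) + (2.22228e-29) + (-3.11119e-28) + (4.35567e-27) + (-6.09794e-26) + (8.53712e-25) + (-1.1952e-23) + (1.67327e-22) + (-2.34258e-21) + (3.27962e-20) + (6.42805e-18)
= 6.458663013e-18
Rounded to 6 significant figures: 6.45866e-18

6.45866e-18


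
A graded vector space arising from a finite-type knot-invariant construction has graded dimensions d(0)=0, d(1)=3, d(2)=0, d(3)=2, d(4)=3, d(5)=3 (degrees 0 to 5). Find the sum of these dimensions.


Total dimension = d(0) + d(1) + ... + d(5)
= 0 + 3 + 0 + 2 + 3 + 3
= 11

11


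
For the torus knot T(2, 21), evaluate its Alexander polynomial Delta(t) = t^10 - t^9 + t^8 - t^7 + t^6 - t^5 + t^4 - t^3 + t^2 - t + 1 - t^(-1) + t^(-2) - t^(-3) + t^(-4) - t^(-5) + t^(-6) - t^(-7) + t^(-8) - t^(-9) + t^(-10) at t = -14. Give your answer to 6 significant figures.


Substituting t = -14 into Delta(t) = t^10 - t^9 + t^8 - t^7 + t^6 - t^5 + t^4 - t^3 + t^2 - t + 1 - t^(-1) + t^(-2) - t^(-3) + t^(-4) - t^(-5) + t^(-6) - t^(-7) + t^(-8) - t^(-9) + t^(-10):
Term values: (289254654976) + (20661046784) + (1475789056) + (105413504) + (7529536) + (537824) + (38416) + (2744) + (196) + (14) + (1) + (0.0714286) + (0.00510204) + (0.000364431) + (2.60308e-05) + (1.85934e-06) + (1.3281e-07) + (9.48645e-09) + (6.77604e-10) + (4.84003e-11) + (3.45716e-12)
Sum = 3.115050131e+11
Rounded to 6 significant figures: 3.11505e+11

3.11505e+11


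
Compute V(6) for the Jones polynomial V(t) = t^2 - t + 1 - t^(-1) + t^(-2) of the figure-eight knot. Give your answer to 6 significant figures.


Substituting t = 6 into V(t) = t^2 - t + 1 - t^(-1) + t^(-2):
  (+)t^(2) = 36
  (-)t^(1) = -6
  (+)t^(0) = 1
  (-)t^(-1) = -0.166667
  (+)t^(-2) = 0.0277778
Sum = (36) + (-6) + (1) + (-0.166667) + (0.0277778)
= 30.86111111
Rounded to 6 significant figures: 30.8611

30.8611


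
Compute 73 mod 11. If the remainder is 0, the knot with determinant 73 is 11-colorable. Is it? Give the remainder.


Step 1: A knot is p-colorable if and only if p divides its determinant.
Step 2: Compute 73 mod 11.
73 = 6 * 11 + 7
Step 3: 73 mod 11 = 7
Step 4: The knot is 11-colorable: no

7


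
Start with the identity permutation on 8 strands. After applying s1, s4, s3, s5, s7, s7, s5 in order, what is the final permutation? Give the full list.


Starting with identity [1, 2, 3, 4, 5, 6, 7, 8].
Apply generators in sequence:
  After s1: [2, 1, 3, 4, 5, 6, 7, 8]
  After s4: [2, 1, 3, 5, 4, 6, 7, 8]
  After s3: [2, 1, 5, 3, 4, 6, 7, 8]
  After s5: [2, 1, 5, 3, 6, 4, 7, 8]
  After s7: [2, 1, 5, 3, 6, 4, 8, 7]
  After s7: [2, 1, 5, 3, 6, 4, 7, 8]
  After s5: [2, 1, 5, 3, 4, 6, 7, 8]
Final permutation: [2, 1, 5, 3, 4, 6, 7, 8]

[2, 1, 5, 3, 4, 6, 7, 8]


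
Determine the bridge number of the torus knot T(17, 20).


The bridge number of T(p,q) is min(p,q).
min(17, 20) = 17

17


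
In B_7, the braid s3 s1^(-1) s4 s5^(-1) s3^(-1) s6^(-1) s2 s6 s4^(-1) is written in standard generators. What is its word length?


The word length counts the number of generators (including inverses).
Listing each generator: s3, s1^(-1), s4, s5^(-1), s3^(-1), s6^(-1), s2, s6, s4^(-1)
There are 9 generators in this braid word.

9


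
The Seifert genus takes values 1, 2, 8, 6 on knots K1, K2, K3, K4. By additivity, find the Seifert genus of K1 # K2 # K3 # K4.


The Seifert genus is additive under connected sum.
Seifert genus(K1 # K2 # K3 # K4) = (1) + (2) + (8) + (6)
= 17

17


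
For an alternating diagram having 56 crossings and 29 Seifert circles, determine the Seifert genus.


For alternating knots, g = (c - s + 1)/2.
= (56 - 29 + 1)/2
= 28/2 = 14

14


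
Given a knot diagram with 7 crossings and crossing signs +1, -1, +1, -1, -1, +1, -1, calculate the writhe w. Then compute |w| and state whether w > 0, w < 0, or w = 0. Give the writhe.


Step 1: Count positive crossings (+1).
Positive crossings: 3
Step 2: Count negative crossings (-1).
Negative crossings: 4
Step 3: Writhe = (positive) - (negative)
w = 3 - 4 = -1
Step 4: |w| = 1, and w is negative

-1


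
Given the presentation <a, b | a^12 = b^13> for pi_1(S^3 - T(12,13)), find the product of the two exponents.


The relation is a^12 = b^13.
Product of exponents = 12 * 13
= 156

156


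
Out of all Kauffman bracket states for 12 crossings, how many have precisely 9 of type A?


We choose which 9 of 12 crossings get A-smoothings.
C(12, 9) = 12! / (9! * 3!)
= 220

220


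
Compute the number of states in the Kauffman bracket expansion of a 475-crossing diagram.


Each crossing contributes 2 choices (A-smoothing or B-smoothing).
Total states = 2^475 = 97554642197374757230674913431036447054643691958280348464348654988292866838117675628759565720734124098744591597543956965482749239977758915821568

97554642197374757230674913431036447054643691958280348464348654988292866838117675628759565720734124098744591597543956965482749239977758915821568


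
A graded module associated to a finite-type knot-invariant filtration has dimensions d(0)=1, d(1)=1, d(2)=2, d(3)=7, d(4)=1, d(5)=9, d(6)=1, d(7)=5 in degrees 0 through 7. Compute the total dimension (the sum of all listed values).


Total dimension = d(0) + d(1) + ... + d(7)
= 1 + 1 + 2 + 7 + 1 + 9 + 1 + 5
= 27

27


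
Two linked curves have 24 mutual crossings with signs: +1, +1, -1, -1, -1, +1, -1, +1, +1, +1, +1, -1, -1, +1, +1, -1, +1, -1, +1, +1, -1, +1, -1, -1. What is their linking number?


Step 1: Count positive crossings: 13
Step 2: Count negative crossings: 11
Step 3: Sum of signs = 13 - 11 = 2
Step 4: Linking number = sum/2 = 2/2 = 1

1


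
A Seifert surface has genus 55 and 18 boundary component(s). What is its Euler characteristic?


chi = 2 - 2g - b
= 2 - 2*55 - 18
= 2 - 110 - 18 = -126

-126


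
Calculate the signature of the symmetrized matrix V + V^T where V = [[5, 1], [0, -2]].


Step 1: V + V^T = [[10, 1], [1, -4]]
Step 2: trace = 6, det = -41
Step 3: Discriminant = 6^2 - 4*(-41) = 200
Step 4: Eigenvalues: 10.0711, -4.07107
Step 5: Signature = (# positive eigenvalues) - (# negative eigenvalues) = 0

0


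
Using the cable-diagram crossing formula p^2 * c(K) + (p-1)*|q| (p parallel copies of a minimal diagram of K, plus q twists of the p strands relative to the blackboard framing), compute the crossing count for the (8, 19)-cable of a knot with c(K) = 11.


Step 1: Each of the c(K) crossings of the companion diagram becomes p*p = p^2 crossings among the p parallel strands, and each of the |q| twists s_1 s_2 ... s_(p-1) adds (p-1) crossings.
  Crossings = p^2 * c(K) + (p-1)*|q|
Step 2: = 8^2 * 11 + (8-1)*19
Step 3: = 64*11 + 7*19
Step 4: = 704 + 133 = 837

837


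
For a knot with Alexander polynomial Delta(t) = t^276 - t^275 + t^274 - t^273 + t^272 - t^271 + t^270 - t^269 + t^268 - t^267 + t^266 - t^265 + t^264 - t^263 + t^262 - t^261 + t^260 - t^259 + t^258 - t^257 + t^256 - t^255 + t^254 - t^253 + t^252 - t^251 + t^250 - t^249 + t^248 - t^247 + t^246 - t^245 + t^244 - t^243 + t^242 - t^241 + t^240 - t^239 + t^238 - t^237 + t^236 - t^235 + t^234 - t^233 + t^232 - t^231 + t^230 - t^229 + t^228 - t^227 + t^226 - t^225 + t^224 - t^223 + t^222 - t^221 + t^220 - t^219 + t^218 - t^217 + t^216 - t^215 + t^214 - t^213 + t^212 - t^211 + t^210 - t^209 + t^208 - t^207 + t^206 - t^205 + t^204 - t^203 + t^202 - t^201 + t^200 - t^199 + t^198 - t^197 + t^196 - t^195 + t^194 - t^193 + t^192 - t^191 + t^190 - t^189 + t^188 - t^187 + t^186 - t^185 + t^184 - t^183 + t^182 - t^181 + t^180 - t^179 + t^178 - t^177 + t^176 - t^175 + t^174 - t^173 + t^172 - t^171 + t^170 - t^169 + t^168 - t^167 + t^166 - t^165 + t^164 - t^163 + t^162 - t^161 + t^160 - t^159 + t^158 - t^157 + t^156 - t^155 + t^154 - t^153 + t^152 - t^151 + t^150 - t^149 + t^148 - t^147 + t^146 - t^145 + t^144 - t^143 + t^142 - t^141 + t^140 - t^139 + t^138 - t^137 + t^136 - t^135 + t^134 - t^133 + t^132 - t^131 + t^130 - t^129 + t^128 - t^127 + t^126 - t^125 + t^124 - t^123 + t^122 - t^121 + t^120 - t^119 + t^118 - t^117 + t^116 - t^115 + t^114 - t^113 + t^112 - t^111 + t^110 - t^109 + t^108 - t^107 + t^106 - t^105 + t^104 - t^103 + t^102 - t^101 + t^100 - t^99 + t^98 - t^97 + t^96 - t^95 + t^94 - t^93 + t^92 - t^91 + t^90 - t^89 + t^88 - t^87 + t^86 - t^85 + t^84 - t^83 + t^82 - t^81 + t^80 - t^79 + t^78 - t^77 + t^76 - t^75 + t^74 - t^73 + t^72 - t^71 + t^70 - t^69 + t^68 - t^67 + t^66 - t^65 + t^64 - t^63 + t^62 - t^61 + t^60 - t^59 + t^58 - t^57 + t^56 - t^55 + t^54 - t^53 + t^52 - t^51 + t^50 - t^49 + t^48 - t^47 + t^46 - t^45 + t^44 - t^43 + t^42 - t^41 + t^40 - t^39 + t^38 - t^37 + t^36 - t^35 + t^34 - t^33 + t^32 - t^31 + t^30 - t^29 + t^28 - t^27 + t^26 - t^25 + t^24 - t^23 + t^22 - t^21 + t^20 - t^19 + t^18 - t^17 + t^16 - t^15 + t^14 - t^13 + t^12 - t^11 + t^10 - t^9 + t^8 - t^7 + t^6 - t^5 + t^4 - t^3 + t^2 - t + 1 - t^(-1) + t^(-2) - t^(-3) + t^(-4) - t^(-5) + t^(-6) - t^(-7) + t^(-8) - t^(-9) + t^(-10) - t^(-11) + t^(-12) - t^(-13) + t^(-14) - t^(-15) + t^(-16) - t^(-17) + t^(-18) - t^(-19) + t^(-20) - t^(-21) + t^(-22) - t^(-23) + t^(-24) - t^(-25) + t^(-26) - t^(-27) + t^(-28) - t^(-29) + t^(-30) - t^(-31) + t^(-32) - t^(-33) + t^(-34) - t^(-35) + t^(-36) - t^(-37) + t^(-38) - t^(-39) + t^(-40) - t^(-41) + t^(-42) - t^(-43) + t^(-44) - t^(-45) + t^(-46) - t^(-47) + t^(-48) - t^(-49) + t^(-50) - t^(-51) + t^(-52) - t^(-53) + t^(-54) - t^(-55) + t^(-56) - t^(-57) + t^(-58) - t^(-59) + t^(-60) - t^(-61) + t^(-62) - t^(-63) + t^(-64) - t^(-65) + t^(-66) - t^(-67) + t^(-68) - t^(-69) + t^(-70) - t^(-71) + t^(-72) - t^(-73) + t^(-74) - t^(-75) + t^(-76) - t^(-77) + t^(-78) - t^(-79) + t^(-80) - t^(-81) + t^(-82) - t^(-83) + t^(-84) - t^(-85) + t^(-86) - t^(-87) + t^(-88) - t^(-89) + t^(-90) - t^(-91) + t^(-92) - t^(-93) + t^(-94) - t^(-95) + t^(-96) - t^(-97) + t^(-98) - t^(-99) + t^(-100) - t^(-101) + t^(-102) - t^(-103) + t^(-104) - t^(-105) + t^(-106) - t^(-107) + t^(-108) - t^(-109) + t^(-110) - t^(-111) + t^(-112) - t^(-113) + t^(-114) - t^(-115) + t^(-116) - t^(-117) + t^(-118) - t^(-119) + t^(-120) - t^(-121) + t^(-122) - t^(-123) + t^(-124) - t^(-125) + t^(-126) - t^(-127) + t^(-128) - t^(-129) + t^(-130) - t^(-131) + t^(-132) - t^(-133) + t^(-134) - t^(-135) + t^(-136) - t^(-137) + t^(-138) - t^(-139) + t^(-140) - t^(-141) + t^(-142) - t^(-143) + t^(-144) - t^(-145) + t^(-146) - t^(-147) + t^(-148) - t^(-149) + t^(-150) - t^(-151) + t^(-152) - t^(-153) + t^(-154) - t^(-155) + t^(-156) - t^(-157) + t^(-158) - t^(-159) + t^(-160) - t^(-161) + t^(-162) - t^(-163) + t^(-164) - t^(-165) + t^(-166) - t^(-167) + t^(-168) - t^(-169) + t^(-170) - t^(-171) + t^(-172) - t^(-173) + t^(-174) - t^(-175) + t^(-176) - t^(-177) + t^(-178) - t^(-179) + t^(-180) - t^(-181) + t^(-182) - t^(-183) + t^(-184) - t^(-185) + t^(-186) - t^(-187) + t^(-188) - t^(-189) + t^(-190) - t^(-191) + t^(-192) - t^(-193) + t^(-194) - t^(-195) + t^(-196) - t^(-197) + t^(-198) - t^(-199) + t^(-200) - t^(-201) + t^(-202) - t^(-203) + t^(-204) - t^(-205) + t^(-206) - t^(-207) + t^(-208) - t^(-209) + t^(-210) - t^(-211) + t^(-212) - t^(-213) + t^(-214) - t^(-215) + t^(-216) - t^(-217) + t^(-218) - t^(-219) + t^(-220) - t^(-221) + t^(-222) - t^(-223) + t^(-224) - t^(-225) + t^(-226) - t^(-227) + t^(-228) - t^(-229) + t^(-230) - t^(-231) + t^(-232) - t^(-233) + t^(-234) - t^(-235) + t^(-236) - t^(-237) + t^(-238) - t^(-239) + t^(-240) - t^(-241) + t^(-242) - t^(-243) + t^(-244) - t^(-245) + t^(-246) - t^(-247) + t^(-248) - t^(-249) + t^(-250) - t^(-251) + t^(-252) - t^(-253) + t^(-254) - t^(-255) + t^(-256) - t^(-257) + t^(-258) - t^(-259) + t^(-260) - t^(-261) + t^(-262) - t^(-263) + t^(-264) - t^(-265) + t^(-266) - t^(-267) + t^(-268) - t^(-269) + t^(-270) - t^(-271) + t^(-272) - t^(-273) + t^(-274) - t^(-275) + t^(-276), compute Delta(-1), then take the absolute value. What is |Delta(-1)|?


Step 1: The polynomial has 553 terms with alternating signs, exponents from 276 down to -276.
Step 2: Substitute t = -1. The i-th term has coefficient (-1)^i and exponent (m-i),
  so its value is (-1)^i * (-1)^(m-i) = (-1)^m = 1 for every i.
Step 3: All 553 terms equal 1, so Delta(-1) = 553 * (1) = 553
Step 4: |Delta(-1)| = 553

553


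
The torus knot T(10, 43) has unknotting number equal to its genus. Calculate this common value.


For a torus knot T(p,q), both the unknotting number and genus equal (p-1)(q-1)/2.
= (10-1)(43-1)/2
= 9*42/2
= 378/2 = 189

189


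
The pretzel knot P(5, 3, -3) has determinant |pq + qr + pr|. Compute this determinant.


Step 1: Compute pq + qr + pr.
pq = 5*3 = 15
qr = 3*(-3) = -9
pr = 5*(-3) = -15
pq + qr + pr = 15 + (-9) + (-15) = -9
Step 2: Take absolute value.
det(P(5,3,-3)) = |-9| = 9

9


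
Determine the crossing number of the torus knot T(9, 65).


For a torus knot T(p, q) with gcd(p,q)=1,
the crossing number is min(p*(q-1), q*(p-1)).
p*(q-1) = 9*64 = 576
q*(p-1) = 65*8 = 520
min(576, 520) = 520

520


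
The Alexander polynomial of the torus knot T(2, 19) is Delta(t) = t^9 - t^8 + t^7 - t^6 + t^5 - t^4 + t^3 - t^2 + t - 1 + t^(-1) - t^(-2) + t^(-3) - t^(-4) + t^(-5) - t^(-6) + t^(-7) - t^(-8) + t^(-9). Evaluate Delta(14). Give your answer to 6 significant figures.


Substituting t = 14 into Delta(t) = t^9 - t^8 + t^7 - t^6 + t^5 - t^4 + t^3 - t^2 + t - 1 + t^(-1) - t^(-2) + t^(-3) - t^(-4) + t^(-5) - t^(-6) + t^(-7) - t^(-8) + t^(-9):
Term values: (20661046784) + (-1475789056) + (105413504) + (-7529536) + (537824) + (-38416) + (2744) + (-196) + (14) + (-1) + (0.0714286) + (-0.00510204) + (0.000364431) + (-2.60308e-05) + (1.85934e-06) + (-1.3281e-07) + (9.48645e-09) + (-6.77604e-10) + (4.84003e-11)
Sum = 1.928364367e+10
Rounded to 6 significant figures: 1.92836e+10

1.92836e+10


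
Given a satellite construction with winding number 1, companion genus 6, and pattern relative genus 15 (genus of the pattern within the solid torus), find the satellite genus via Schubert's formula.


Schubert: g(satellite) = g_rel(pattern) + |winding| * g(companion),
where g_rel(pattern) is the genus of the pattern relative to the solid torus.
= 15 + 1 * 6
= 15 + 6 = 21

21


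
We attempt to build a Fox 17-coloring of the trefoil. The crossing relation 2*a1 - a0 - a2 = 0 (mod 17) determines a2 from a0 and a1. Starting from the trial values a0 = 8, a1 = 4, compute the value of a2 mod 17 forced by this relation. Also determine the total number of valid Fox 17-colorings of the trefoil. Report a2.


Step 1: Apply the given crossing relation 2*a1 - a0 - a2 = 0 (mod 17).
  a2 = 2*a1 - a0 mod 17
  a2 = 2*4 - 8 mod 17
  a2 = 8 - 8 mod 17
  a2 = 0 mod 17 = 0
Step 2: The trefoil has determinant 3.
  Number of Fox p-colorings (p prime) is p^2 if p = 3, else p.
  Since 17 does not divide 3, only trivial (constant) colorings exist.
  (So the trial a0 = 8, a1 = 4 with a0 != a1 does NOT extend to a valid coloring of the whole trefoil: the other two crossing relations require 3*(a1 - a0) = 0 (mod 17), which fails.)
  Total colorings = 17
Step 3: a2 = 0, total Fox 17-colorings = 17

0


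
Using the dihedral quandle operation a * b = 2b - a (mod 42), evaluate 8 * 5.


8 * 5 = 2*5 - 8 mod 42
= 10 - 8 mod 42
= 2 mod 42 = 2

2


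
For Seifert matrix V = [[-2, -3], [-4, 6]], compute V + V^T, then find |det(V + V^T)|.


Step 1: Form V + V^T where V = [[-2, -3], [-4, 6]]
  V^T = [[-2, -4], [-3, 6]]
  V + V^T = [[-4, -7], [-7, 12]]
Step 2: det(V + V^T) = (-4)*12 - (-7)*(-7)
  = -48 - 49 = -97
Step 3: Knot determinant = |det(V + V^T)| = |-97| = 97

97


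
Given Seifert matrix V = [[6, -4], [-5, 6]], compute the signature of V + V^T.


Step 1: V + V^T = [[12, -9], [-9, 12]]
Step 2: trace = 24, det = 63
Step 3: Discriminant = 24^2 - 4*63 = 324
Step 4: Eigenvalues: 21, 3
Step 5: Signature = (# positive eigenvalues) - (# negative eigenvalues) = 2

2


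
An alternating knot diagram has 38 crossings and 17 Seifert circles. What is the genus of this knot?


For alternating knots, g = (c - s + 1)/2.
= (38 - 17 + 1)/2
= 22/2 = 11

11


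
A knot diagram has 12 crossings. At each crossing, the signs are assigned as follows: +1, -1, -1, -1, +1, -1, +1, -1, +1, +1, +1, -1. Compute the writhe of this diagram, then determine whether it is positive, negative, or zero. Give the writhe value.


Step 1: Count positive crossings (+1).
Positive crossings: 6
Step 2: Count negative crossings (-1).
Negative crossings: 6
Step 3: Writhe = (positive) - (negative)
w = 6 - 6 = 0
Step 4: |w| = 0, and w is zero

0


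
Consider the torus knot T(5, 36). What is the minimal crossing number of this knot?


For a torus knot T(p, q) with gcd(p,q)=1,
the crossing number is min(p*(q-1), q*(p-1)).
p*(q-1) = 5*35 = 175
q*(p-1) = 36*4 = 144
min(175, 144) = 144

144


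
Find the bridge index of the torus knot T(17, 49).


The bridge number of T(p,q) is min(p,q).
min(17, 49) = 17

17


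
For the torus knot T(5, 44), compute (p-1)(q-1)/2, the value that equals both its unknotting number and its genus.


For a torus knot T(p,q), both the unknotting number and genus equal (p-1)(q-1)/2.
= (5-1)(44-1)/2
= 4*43/2
= 172/2 = 86

86


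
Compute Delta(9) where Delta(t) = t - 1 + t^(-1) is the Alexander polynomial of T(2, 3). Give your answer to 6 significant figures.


Substituting t = 9 into Delta(t) = t - 1 + t^(-1):
Term values: (9) + (-1) + (0.111111)
Sum = 8.111111111
Rounded to 6 significant figures: 8.11111

8.11111


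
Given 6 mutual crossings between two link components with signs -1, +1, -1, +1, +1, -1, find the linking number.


Step 1: Count positive crossings: 3
Step 2: Count negative crossings: 3
Step 3: Sum of signs = 3 - 3 = 0
Step 4: Linking number = sum/2 = 0/2 = 0

0


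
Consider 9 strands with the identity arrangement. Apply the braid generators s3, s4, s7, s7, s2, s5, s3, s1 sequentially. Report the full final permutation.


Starting with identity [1, 2, 3, 4, 5, 6, 7, 8, 9].
Apply generators in sequence:
  After s3: [1, 2, 4, 3, 5, 6, 7, 8, 9]
  After s4: [1, 2, 4, 5, 3, 6, 7, 8, 9]
  After s7: [1, 2, 4, 5, 3, 6, 8, 7, 9]
  After s7: [1, 2, 4, 5, 3, 6, 7, 8, 9]
  After s2: [1, 4, 2, 5, 3, 6, 7, 8, 9]
  After s5: [1, 4, 2, 5, 6, 3, 7, 8, 9]
  After s3: [1, 4, 5, 2, 6, 3, 7, 8, 9]
  After s1: [4, 1, 5, 2, 6, 3, 7, 8, 9]
Final permutation: [4, 1, 5, 2, 6, 3, 7, 8, 9]

[4, 1, 5, 2, 6, 3, 7, 8, 9]


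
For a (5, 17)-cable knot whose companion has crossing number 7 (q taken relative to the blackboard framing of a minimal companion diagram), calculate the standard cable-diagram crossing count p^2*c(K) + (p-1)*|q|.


Step 1: Each of the c(K) crossings of the companion diagram becomes p*p = p^2 crossings among the p parallel strands, and each of the |q| twists s_1 s_2 ... s_(p-1) adds (p-1) crossings.
  Crossings = p^2 * c(K) + (p-1)*|q|
Step 2: = 5^2 * 7 + (5-1)*17
Step 3: = 25*7 + 4*17
Step 4: = 175 + 68 = 243

243


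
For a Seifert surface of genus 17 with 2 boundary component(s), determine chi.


chi = 2 - 2g - b
= 2 - 2*17 - 2
= 2 - 34 - 2 = -34

-34


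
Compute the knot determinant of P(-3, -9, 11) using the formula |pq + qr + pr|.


Step 1: Compute pq + qr + pr.
pq = (-3)*(-9) = 27
qr = (-9)*11 = -99
pr = (-3)*11 = -33
pq + qr + pr = 27 + (-99) + (-33) = -105
Step 2: Take absolute value.
det(P(-3,-9,11)) = |-105| = 105

105


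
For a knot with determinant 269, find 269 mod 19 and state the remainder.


Step 1: A knot is p-colorable if and only if p divides its determinant.
Step 2: Compute 269 mod 19.
269 = 14 * 19 + 3
Step 3: 269 mod 19 = 3
Step 4: The knot is 19-colorable: no

3


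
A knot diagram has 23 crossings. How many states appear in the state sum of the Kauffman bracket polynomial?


Each crossing contributes 2 choices (A-smoothing or B-smoothing).
Total states = 2^23 = 8388608

8388608


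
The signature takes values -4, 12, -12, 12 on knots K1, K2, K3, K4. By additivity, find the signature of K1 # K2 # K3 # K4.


The signature is additive under connected sum.
signature(K1 # K2 # K3 # K4) = (-4) + (12) + (-12) + (12)
= 8

8


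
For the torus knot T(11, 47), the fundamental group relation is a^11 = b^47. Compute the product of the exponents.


The relation is a^11 = b^47.
Product of exponents = 11 * 47
= 517

517


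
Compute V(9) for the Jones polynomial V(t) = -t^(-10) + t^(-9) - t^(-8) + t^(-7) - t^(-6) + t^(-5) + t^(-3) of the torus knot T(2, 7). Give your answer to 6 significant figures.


Substituting t = 9 into V(t) = -t^(-10) + t^(-9) - t^(-8) + t^(-7) - t^(-6) + t^(-5) + t^(-3):
  (-)t^(-10) = -2.86797e-10
  (+)t^(-9) = 2.58117e-09
  (-)t^(-8) = -2.32306e-08
  (+)t^(-7) = 2.09075e-07
  (-)t^(-6) = -1.88168e-06
  (+)t^(-5) = 1.69351e-05
  (+)t^(-3) = 0.00137174
Sum = (-2.86797e-10) + (2.58117e-09) + (-2.32306e-08) + (2.09075e-07) + (-1.88168e-06) + (1.69351e-05) + (0.00137174)
= 0.001386983663
Rounded to 6 significant figures: 0.00138698

0.00138698


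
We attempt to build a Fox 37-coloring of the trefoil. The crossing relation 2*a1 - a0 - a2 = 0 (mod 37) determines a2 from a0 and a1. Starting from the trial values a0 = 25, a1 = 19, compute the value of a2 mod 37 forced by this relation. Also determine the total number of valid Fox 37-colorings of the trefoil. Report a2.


Step 1: Apply the given crossing relation 2*a1 - a0 - a2 = 0 (mod 37).
  a2 = 2*a1 - a0 mod 37
  a2 = 2*19 - 25 mod 37
  a2 = 38 - 25 mod 37
  a2 = 13 mod 37 = 13
Step 2: The trefoil has determinant 3.
  Number of Fox p-colorings (p prime) is p^2 if p = 3, else p.
  Since 37 does not divide 3, only trivial (constant) colorings exist.
  (So the trial a0 = 25, a1 = 19 with a0 != a1 does NOT extend to a valid coloring of the whole trefoil: the other two crossing relations require 3*(a1 - a0) = 0 (mod 37), which fails.)
  Total colorings = 37
Step 3: a2 = 13, total Fox 37-colorings = 37

13


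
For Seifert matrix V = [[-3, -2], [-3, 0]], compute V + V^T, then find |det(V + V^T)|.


Step 1: Form V + V^T where V = [[-3, -2], [-3, 0]]
  V^T = [[-3, -3], [-2, 0]]
  V + V^T = [[-6, -5], [-5, 0]]
Step 2: det(V + V^T) = (-6)*0 - (-5)*(-5)
  = 0 - 25 = -25
Step 3: Knot determinant = |det(V + V^T)| = |-25| = 25

25


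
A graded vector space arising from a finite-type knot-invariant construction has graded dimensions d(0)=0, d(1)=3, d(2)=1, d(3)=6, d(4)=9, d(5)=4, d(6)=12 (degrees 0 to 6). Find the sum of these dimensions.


Total dimension = d(0) + d(1) + ... + d(6)
= 0 + 3 + 1 + 6 + 9 + 4 + 12
= 35

35


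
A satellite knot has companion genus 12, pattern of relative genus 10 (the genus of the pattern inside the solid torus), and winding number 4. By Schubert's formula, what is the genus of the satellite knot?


Schubert: g(satellite) = g_rel(pattern) + |winding| * g(companion),
where g_rel(pattern) is the genus of the pattern relative to the solid torus.
= 10 + 4 * 12
= 10 + 48 = 58

58


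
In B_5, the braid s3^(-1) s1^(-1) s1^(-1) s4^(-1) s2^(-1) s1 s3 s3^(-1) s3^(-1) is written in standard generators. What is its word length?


The word length counts the number of generators (including inverses).
Listing each generator: s3^(-1), s1^(-1), s1^(-1), s4^(-1), s2^(-1), s1, s3, s3^(-1), s3^(-1)
There are 9 generators in this braid word.

9


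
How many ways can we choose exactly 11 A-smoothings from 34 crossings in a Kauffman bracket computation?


We choose which 11 of 34 crossings get A-smoothings.
C(34, 11) = 34! / (11! * 23!)
= 286097760

286097760


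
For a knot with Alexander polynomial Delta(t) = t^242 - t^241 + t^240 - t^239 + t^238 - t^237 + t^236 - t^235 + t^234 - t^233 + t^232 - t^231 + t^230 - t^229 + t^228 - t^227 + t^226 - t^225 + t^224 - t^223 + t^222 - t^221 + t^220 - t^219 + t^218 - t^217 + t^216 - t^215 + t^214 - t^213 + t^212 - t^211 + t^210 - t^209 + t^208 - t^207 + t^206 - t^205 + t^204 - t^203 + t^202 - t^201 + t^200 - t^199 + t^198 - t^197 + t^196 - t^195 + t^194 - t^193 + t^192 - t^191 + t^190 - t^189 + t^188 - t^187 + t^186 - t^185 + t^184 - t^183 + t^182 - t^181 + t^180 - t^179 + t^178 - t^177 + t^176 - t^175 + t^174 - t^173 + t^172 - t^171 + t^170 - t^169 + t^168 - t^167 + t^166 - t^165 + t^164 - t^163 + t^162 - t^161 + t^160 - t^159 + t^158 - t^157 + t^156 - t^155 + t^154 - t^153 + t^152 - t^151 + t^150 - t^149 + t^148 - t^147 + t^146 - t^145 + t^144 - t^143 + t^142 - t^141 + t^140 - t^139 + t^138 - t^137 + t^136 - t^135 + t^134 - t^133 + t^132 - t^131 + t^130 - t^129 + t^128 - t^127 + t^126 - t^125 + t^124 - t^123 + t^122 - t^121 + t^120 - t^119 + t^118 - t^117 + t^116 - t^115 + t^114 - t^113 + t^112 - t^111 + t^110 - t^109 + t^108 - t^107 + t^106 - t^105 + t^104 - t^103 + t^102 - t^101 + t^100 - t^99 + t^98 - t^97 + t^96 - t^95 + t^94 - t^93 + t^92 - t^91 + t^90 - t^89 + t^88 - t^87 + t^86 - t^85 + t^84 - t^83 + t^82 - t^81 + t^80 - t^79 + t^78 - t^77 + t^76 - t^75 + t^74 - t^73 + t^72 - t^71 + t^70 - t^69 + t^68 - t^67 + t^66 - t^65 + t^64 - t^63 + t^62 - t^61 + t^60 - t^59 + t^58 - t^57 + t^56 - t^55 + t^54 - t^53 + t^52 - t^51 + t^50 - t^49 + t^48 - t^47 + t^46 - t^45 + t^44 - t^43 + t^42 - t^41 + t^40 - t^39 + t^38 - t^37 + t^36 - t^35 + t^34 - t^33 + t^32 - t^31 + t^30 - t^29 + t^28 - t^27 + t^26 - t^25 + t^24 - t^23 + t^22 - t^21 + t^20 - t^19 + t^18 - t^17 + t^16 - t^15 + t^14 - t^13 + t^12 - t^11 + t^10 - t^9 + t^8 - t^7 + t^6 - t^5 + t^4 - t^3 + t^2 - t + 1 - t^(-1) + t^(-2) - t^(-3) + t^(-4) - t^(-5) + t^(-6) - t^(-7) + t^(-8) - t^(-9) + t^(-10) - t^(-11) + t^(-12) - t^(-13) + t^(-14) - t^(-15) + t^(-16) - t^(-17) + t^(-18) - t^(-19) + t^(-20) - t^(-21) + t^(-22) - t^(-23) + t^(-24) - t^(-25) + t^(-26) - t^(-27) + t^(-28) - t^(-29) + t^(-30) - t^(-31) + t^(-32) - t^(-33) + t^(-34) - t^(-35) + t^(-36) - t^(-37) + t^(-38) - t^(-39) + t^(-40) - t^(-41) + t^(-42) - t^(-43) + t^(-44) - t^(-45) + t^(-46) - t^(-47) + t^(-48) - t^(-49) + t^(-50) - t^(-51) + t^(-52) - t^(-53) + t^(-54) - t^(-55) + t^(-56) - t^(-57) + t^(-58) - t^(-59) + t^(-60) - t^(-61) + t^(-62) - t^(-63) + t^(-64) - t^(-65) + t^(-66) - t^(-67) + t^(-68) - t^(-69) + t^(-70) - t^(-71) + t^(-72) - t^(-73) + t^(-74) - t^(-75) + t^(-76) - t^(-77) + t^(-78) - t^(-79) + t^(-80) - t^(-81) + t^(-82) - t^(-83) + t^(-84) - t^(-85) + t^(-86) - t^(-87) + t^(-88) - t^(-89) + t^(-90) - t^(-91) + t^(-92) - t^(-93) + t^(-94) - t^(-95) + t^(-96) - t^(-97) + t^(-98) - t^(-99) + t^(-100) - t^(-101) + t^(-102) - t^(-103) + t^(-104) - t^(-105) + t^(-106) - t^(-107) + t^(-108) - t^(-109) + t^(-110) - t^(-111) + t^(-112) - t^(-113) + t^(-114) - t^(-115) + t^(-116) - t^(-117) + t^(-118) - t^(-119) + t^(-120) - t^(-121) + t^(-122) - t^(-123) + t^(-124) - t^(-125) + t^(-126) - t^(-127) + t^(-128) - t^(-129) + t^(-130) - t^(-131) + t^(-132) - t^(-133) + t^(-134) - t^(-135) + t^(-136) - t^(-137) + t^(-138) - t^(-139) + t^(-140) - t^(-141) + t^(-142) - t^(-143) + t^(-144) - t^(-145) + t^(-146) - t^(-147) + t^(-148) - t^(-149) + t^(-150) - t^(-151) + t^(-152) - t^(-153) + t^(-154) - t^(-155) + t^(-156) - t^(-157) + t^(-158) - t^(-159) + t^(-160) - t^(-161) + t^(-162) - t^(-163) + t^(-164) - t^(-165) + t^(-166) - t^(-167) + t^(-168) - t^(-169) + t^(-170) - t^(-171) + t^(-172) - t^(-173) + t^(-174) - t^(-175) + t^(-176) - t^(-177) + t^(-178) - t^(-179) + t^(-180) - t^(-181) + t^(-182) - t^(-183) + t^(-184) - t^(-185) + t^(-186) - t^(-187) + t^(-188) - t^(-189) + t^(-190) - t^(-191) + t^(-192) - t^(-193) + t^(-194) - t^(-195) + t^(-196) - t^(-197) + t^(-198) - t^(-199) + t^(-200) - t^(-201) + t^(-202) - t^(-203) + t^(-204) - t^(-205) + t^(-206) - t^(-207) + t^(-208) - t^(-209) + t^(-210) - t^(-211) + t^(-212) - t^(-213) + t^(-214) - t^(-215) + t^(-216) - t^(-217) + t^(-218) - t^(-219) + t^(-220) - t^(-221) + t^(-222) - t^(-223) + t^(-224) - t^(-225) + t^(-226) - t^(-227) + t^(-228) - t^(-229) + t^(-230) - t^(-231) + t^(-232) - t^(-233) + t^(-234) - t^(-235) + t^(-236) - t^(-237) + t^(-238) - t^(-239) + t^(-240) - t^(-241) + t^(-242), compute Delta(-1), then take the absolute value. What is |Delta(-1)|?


Step 1: The polynomial has 485 terms with alternating signs, exponents from 242 down to -242.
Step 2: Substitute t = -1. The i-th term has coefficient (-1)^i and exponent (m-i),
  so its value is (-1)^i * (-1)^(m-i) = (-1)^m = 1 for every i.
Step 3: All 485 terms equal 1, so Delta(-1) = 485 * (1) = 485
Step 4: |Delta(-1)| = 485

485
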